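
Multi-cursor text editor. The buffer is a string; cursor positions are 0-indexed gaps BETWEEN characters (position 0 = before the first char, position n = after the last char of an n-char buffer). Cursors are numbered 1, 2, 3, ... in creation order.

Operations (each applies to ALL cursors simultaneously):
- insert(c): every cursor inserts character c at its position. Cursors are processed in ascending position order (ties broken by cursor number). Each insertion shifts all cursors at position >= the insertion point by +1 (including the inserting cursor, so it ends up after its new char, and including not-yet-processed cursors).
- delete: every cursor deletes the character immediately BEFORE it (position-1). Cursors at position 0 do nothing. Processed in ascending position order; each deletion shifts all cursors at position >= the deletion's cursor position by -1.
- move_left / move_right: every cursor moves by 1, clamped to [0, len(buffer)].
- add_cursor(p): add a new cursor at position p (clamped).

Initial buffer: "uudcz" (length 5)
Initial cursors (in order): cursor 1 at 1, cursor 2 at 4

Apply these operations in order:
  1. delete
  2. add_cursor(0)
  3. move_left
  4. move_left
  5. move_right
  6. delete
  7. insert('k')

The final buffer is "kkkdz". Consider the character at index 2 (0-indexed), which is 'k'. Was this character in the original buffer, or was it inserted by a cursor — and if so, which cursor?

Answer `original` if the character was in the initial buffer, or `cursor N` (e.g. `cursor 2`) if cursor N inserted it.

After op 1 (delete): buffer="udz" (len 3), cursors c1@0 c2@2, authorship ...
After op 2 (add_cursor(0)): buffer="udz" (len 3), cursors c1@0 c3@0 c2@2, authorship ...
After op 3 (move_left): buffer="udz" (len 3), cursors c1@0 c3@0 c2@1, authorship ...
After op 4 (move_left): buffer="udz" (len 3), cursors c1@0 c2@0 c3@0, authorship ...
After op 5 (move_right): buffer="udz" (len 3), cursors c1@1 c2@1 c3@1, authorship ...
After op 6 (delete): buffer="dz" (len 2), cursors c1@0 c2@0 c3@0, authorship ..
After op 7 (insert('k')): buffer="kkkdz" (len 5), cursors c1@3 c2@3 c3@3, authorship 123..
Authorship (.=original, N=cursor N): 1 2 3 . .
Index 2: author = 3

Answer: cursor 3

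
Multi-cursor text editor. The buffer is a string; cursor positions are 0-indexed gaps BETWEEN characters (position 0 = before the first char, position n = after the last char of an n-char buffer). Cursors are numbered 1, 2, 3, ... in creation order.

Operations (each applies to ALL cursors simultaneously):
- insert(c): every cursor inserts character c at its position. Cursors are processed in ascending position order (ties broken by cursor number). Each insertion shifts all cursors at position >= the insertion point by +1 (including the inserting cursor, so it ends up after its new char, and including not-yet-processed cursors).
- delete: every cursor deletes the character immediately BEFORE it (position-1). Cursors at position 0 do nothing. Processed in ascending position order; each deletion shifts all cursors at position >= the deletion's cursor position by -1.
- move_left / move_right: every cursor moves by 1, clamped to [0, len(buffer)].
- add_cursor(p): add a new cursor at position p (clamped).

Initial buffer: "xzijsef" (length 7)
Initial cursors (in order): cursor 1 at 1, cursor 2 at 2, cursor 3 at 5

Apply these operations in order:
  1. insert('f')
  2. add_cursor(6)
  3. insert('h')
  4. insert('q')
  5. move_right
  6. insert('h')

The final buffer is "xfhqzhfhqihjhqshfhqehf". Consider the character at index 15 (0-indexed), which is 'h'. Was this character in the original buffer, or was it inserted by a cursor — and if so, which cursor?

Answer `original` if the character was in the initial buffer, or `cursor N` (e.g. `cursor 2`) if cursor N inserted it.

After op 1 (insert('f')): buffer="xfzfijsfef" (len 10), cursors c1@2 c2@4 c3@8, authorship .1.2...3..
After op 2 (add_cursor(6)): buffer="xfzfijsfef" (len 10), cursors c1@2 c2@4 c4@6 c3@8, authorship .1.2...3..
After op 3 (insert('h')): buffer="xfhzfhijhsfhef" (len 14), cursors c1@3 c2@6 c4@9 c3@12, authorship .11.22..4.33..
After op 4 (insert('q')): buffer="xfhqzfhqijhqsfhqef" (len 18), cursors c1@4 c2@8 c4@12 c3@16, authorship .111.222..44.333..
After op 5 (move_right): buffer="xfhqzfhqijhqsfhqef" (len 18), cursors c1@5 c2@9 c4@13 c3@17, authorship .111.222..44.333..
After op 6 (insert('h')): buffer="xfhqzhfhqihjhqshfhqehf" (len 22), cursors c1@6 c2@11 c4@16 c3@21, authorship .111.1222.2.44.4333.3.
Authorship (.=original, N=cursor N): . 1 1 1 . 1 2 2 2 . 2 . 4 4 . 4 3 3 3 . 3 .
Index 15: author = 4

Answer: cursor 4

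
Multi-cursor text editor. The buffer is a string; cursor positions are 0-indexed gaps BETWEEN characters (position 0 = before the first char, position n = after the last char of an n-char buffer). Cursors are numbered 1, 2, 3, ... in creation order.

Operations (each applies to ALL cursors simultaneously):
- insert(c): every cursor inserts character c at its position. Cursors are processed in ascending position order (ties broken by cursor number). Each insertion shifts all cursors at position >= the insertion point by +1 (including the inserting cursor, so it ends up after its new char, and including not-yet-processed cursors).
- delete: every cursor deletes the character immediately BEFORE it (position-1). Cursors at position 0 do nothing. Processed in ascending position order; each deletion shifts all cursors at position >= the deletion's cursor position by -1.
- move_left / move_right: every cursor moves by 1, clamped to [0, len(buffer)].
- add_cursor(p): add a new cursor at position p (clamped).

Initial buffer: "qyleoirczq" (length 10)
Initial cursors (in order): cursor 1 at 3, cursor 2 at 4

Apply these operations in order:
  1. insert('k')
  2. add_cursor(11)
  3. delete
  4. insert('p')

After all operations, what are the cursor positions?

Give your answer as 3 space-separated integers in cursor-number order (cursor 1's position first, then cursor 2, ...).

After op 1 (insert('k')): buffer="qylkekoirczq" (len 12), cursors c1@4 c2@6, authorship ...1.2......
After op 2 (add_cursor(11)): buffer="qylkekoirczq" (len 12), cursors c1@4 c2@6 c3@11, authorship ...1.2......
After op 3 (delete): buffer="qyleoircq" (len 9), cursors c1@3 c2@4 c3@8, authorship .........
After op 4 (insert('p')): buffer="qylpepoircpq" (len 12), cursors c1@4 c2@6 c3@11, authorship ...1.2....3.

Answer: 4 6 11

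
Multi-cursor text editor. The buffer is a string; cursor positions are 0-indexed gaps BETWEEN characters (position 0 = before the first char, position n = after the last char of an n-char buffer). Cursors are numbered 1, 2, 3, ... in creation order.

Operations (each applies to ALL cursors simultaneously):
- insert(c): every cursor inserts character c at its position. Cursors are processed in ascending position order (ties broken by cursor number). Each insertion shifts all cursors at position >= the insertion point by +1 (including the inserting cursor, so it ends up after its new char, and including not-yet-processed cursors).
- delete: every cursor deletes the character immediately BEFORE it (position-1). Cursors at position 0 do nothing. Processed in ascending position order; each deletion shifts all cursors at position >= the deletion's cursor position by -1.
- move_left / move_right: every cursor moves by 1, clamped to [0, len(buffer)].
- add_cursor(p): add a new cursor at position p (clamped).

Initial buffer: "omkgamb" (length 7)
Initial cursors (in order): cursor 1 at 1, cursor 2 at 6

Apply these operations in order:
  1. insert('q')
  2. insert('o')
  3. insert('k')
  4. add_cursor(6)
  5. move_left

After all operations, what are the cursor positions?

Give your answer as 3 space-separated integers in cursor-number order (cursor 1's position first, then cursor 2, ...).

Answer: 3 11 5

Derivation:
After op 1 (insert('q')): buffer="oqmkgamqb" (len 9), cursors c1@2 c2@8, authorship .1.....2.
After op 2 (insert('o')): buffer="oqomkgamqob" (len 11), cursors c1@3 c2@10, authorship .11.....22.
After op 3 (insert('k')): buffer="oqokmkgamqokb" (len 13), cursors c1@4 c2@12, authorship .111.....222.
After op 4 (add_cursor(6)): buffer="oqokmkgamqokb" (len 13), cursors c1@4 c3@6 c2@12, authorship .111.....222.
After op 5 (move_left): buffer="oqokmkgamqokb" (len 13), cursors c1@3 c3@5 c2@11, authorship .111.....222.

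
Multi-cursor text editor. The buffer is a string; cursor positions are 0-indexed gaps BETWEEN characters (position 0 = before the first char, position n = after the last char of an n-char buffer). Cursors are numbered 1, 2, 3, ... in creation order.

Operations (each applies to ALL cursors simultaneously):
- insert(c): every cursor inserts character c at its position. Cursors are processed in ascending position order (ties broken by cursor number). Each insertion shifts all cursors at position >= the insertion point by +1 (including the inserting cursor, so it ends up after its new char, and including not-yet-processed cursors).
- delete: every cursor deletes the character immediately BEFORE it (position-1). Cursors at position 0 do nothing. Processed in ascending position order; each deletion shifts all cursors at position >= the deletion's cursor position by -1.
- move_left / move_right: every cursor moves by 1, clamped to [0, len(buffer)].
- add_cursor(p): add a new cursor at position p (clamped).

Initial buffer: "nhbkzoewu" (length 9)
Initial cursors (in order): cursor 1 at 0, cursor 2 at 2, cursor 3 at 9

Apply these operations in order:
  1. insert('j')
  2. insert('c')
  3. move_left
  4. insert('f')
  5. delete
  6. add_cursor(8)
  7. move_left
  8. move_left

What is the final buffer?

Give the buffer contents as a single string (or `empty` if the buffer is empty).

After op 1 (insert('j')): buffer="jnhjbkzoewuj" (len 12), cursors c1@1 c2@4 c3@12, authorship 1..2.......3
After op 2 (insert('c')): buffer="jcnhjcbkzoewujc" (len 15), cursors c1@2 c2@6 c3@15, authorship 11..22.......33
After op 3 (move_left): buffer="jcnhjcbkzoewujc" (len 15), cursors c1@1 c2@5 c3@14, authorship 11..22.......33
After op 4 (insert('f')): buffer="jfcnhjfcbkzoewujfc" (len 18), cursors c1@2 c2@7 c3@17, authorship 111..222.......333
After op 5 (delete): buffer="jcnhjcbkzoewujc" (len 15), cursors c1@1 c2@5 c3@14, authorship 11..22.......33
After op 6 (add_cursor(8)): buffer="jcnhjcbkzoewujc" (len 15), cursors c1@1 c2@5 c4@8 c3@14, authorship 11..22.......33
After op 7 (move_left): buffer="jcnhjcbkzoewujc" (len 15), cursors c1@0 c2@4 c4@7 c3@13, authorship 11..22.......33
After op 8 (move_left): buffer="jcnhjcbkzoewujc" (len 15), cursors c1@0 c2@3 c4@6 c3@12, authorship 11..22.......33

Answer: jcnhjcbkzoewujc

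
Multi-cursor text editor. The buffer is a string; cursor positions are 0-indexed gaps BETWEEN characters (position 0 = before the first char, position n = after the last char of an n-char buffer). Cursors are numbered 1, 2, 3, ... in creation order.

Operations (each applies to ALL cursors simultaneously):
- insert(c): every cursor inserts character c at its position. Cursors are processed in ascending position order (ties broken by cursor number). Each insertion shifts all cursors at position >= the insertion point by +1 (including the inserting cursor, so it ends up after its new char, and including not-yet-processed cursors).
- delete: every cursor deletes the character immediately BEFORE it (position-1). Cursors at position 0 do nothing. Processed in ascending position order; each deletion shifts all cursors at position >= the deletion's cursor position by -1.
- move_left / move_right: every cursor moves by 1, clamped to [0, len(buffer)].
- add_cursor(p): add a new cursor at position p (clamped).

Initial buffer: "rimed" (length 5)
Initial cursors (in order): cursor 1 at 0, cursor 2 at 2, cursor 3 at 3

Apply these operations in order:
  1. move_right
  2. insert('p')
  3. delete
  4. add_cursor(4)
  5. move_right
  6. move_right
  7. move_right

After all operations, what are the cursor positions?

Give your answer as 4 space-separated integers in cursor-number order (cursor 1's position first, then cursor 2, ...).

After op 1 (move_right): buffer="rimed" (len 5), cursors c1@1 c2@3 c3@4, authorship .....
After op 2 (insert('p')): buffer="rpimpepd" (len 8), cursors c1@2 c2@5 c3@7, authorship .1..2.3.
After op 3 (delete): buffer="rimed" (len 5), cursors c1@1 c2@3 c3@4, authorship .....
After op 4 (add_cursor(4)): buffer="rimed" (len 5), cursors c1@1 c2@3 c3@4 c4@4, authorship .....
After op 5 (move_right): buffer="rimed" (len 5), cursors c1@2 c2@4 c3@5 c4@5, authorship .....
After op 6 (move_right): buffer="rimed" (len 5), cursors c1@3 c2@5 c3@5 c4@5, authorship .....
After op 7 (move_right): buffer="rimed" (len 5), cursors c1@4 c2@5 c3@5 c4@5, authorship .....

Answer: 4 5 5 5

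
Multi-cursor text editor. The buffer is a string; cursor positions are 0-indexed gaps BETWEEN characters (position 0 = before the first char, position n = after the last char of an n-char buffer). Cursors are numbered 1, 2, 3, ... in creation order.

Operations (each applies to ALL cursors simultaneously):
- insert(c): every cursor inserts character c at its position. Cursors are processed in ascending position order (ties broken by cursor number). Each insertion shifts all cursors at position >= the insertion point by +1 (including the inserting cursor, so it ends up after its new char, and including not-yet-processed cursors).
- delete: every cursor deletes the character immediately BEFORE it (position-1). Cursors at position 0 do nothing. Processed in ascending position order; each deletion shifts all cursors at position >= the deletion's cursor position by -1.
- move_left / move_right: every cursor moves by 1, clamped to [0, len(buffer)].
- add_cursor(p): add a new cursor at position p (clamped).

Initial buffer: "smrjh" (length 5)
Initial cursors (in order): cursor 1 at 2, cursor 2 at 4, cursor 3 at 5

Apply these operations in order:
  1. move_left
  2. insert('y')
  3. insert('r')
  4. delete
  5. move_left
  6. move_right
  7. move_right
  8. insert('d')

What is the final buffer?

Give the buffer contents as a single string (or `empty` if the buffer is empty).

After op 1 (move_left): buffer="smrjh" (len 5), cursors c1@1 c2@3 c3@4, authorship .....
After op 2 (insert('y')): buffer="symryjyh" (len 8), cursors c1@2 c2@5 c3@7, authorship .1..2.3.
After op 3 (insert('r')): buffer="syrmryrjyrh" (len 11), cursors c1@3 c2@7 c3@10, authorship .11..22.33.
After op 4 (delete): buffer="symryjyh" (len 8), cursors c1@2 c2@5 c3@7, authorship .1..2.3.
After op 5 (move_left): buffer="symryjyh" (len 8), cursors c1@1 c2@4 c3@6, authorship .1..2.3.
After op 6 (move_right): buffer="symryjyh" (len 8), cursors c1@2 c2@5 c3@7, authorship .1..2.3.
After op 7 (move_right): buffer="symryjyh" (len 8), cursors c1@3 c2@6 c3@8, authorship .1..2.3.
After op 8 (insert('d')): buffer="symdryjdyhd" (len 11), cursors c1@4 c2@8 c3@11, authorship .1.1.2.23.3

Answer: symdryjdyhd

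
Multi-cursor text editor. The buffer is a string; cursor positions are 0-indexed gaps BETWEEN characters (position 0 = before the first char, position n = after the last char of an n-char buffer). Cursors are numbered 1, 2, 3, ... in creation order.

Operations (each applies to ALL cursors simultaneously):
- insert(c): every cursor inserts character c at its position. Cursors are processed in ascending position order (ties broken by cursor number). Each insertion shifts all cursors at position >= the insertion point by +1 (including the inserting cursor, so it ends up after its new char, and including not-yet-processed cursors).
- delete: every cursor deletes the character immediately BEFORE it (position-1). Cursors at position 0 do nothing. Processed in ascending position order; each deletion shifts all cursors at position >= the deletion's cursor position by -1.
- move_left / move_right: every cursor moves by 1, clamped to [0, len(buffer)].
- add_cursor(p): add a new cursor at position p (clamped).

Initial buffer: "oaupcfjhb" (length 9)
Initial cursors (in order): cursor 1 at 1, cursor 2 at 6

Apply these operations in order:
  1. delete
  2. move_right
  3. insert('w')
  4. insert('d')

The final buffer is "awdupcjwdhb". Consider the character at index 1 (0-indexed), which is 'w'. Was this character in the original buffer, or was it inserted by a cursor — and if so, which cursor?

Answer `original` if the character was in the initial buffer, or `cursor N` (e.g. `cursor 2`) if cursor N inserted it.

Answer: cursor 1

Derivation:
After op 1 (delete): buffer="aupcjhb" (len 7), cursors c1@0 c2@4, authorship .......
After op 2 (move_right): buffer="aupcjhb" (len 7), cursors c1@1 c2@5, authorship .......
After op 3 (insert('w')): buffer="awupcjwhb" (len 9), cursors c1@2 c2@7, authorship .1....2..
After op 4 (insert('d')): buffer="awdupcjwdhb" (len 11), cursors c1@3 c2@9, authorship .11....22..
Authorship (.=original, N=cursor N): . 1 1 . . . . 2 2 . .
Index 1: author = 1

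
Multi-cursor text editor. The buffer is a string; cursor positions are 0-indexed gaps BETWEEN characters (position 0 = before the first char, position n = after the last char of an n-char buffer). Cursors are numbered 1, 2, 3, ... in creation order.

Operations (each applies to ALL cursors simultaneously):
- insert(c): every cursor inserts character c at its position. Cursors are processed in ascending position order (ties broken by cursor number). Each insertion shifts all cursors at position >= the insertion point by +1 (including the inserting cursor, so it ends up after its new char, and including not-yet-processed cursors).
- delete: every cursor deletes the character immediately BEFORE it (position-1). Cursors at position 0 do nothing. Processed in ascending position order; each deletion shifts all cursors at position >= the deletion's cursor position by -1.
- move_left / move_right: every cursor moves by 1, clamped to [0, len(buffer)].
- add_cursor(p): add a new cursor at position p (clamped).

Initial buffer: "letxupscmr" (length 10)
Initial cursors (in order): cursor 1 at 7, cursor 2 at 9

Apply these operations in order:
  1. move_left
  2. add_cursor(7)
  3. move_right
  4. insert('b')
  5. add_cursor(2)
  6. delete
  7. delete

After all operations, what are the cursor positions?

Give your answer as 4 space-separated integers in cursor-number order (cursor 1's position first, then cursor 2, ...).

Answer: 4 4 4 0

Derivation:
After op 1 (move_left): buffer="letxupscmr" (len 10), cursors c1@6 c2@8, authorship ..........
After op 2 (add_cursor(7)): buffer="letxupscmr" (len 10), cursors c1@6 c3@7 c2@8, authorship ..........
After op 3 (move_right): buffer="letxupscmr" (len 10), cursors c1@7 c3@8 c2@9, authorship ..........
After op 4 (insert('b')): buffer="letxupsbcbmbr" (len 13), cursors c1@8 c3@10 c2@12, authorship .......1.3.2.
After op 5 (add_cursor(2)): buffer="letxupsbcbmbr" (len 13), cursors c4@2 c1@8 c3@10 c2@12, authorship .......1.3.2.
After op 6 (delete): buffer="ltxupscmr" (len 9), cursors c4@1 c1@6 c3@7 c2@8, authorship .........
After op 7 (delete): buffer="txupr" (len 5), cursors c4@0 c1@4 c2@4 c3@4, authorship .....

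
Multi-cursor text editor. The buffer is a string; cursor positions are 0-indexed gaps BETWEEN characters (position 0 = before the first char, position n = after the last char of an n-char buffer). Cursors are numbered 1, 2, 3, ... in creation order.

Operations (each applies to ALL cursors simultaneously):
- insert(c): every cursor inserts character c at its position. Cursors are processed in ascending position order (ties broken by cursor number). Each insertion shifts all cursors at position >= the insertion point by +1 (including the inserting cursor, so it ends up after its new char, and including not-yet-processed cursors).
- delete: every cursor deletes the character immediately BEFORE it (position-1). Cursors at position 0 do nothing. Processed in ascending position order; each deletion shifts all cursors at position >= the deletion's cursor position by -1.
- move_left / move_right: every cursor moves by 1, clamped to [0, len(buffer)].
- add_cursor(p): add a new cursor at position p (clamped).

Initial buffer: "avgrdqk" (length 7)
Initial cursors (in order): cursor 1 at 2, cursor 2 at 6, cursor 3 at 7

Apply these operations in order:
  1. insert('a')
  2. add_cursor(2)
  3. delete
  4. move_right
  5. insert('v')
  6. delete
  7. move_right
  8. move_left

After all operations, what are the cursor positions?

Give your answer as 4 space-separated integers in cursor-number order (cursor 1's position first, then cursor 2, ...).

After op 1 (insert('a')): buffer="avagrdqaka" (len 10), cursors c1@3 c2@8 c3@10, authorship ..1....2.3
After op 2 (add_cursor(2)): buffer="avagrdqaka" (len 10), cursors c4@2 c1@3 c2@8 c3@10, authorship ..1....2.3
After op 3 (delete): buffer="agrdqk" (len 6), cursors c1@1 c4@1 c2@5 c3@6, authorship ......
After op 4 (move_right): buffer="agrdqk" (len 6), cursors c1@2 c4@2 c2@6 c3@6, authorship ......
After op 5 (insert('v')): buffer="agvvrdqkvv" (len 10), cursors c1@4 c4@4 c2@10 c3@10, authorship ..14....23
After op 6 (delete): buffer="agrdqk" (len 6), cursors c1@2 c4@2 c2@6 c3@6, authorship ......
After op 7 (move_right): buffer="agrdqk" (len 6), cursors c1@3 c4@3 c2@6 c3@6, authorship ......
After op 8 (move_left): buffer="agrdqk" (len 6), cursors c1@2 c4@2 c2@5 c3@5, authorship ......

Answer: 2 5 5 2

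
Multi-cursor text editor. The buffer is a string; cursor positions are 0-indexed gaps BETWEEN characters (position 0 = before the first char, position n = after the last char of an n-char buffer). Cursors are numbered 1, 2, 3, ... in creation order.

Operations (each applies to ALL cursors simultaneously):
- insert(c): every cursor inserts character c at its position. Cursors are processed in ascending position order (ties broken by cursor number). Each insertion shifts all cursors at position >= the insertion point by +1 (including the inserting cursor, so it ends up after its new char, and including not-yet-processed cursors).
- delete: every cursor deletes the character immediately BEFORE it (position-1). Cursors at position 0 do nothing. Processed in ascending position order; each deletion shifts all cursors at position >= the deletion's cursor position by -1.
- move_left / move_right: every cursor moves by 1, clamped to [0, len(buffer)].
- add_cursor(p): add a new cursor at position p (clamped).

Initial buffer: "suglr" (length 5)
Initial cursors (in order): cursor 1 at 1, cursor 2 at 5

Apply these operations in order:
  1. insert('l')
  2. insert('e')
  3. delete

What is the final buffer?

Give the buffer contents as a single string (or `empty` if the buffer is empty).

Answer: sluglrl

Derivation:
After op 1 (insert('l')): buffer="sluglrl" (len 7), cursors c1@2 c2@7, authorship .1....2
After op 2 (insert('e')): buffer="sleuglrle" (len 9), cursors c1@3 c2@9, authorship .11....22
After op 3 (delete): buffer="sluglrl" (len 7), cursors c1@2 c2@7, authorship .1....2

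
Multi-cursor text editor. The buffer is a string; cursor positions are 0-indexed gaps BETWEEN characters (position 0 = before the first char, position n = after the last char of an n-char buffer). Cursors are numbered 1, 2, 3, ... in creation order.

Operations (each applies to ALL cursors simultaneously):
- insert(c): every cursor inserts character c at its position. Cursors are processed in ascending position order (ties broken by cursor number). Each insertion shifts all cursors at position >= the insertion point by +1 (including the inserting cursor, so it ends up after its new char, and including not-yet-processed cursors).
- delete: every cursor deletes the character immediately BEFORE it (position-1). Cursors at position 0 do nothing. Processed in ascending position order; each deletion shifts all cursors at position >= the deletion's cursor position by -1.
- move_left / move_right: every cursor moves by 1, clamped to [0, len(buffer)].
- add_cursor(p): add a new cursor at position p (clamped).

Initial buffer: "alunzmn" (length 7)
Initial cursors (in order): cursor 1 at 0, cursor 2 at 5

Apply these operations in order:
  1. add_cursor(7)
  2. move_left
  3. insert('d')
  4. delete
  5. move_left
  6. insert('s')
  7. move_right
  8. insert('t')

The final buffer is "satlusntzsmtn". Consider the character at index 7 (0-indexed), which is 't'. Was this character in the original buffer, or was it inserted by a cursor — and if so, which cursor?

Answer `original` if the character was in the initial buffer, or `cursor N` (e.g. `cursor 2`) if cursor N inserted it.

Answer: cursor 2

Derivation:
After op 1 (add_cursor(7)): buffer="alunzmn" (len 7), cursors c1@0 c2@5 c3@7, authorship .......
After op 2 (move_left): buffer="alunzmn" (len 7), cursors c1@0 c2@4 c3@6, authorship .......
After op 3 (insert('d')): buffer="dalundzmdn" (len 10), cursors c1@1 c2@6 c3@9, authorship 1....2..3.
After op 4 (delete): buffer="alunzmn" (len 7), cursors c1@0 c2@4 c3@6, authorship .......
After op 5 (move_left): buffer="alunzmn" (len 7), cursors c1@0 c2@3 c3@5, authorship .......
After op 6 (insert('s')): buffer="salusnzsmn" (len 10), cursors c1@1 c2@5 c3@8, authorship 1...2..3..
After op 7 (move_right): buffer="salusnzsmn" (len 10), cursors c1@2 c2@6 c3@9, authorship 1...2..3..
After op 8 (insert('t')): buffer="satlusntzsmtn" (len 13), cursors c1@3 c2@8 c3@12, authorship 1.1..2.2.3.3.
Authorship (.=original, N=cursor N): 1 . 1 . . 2 . 2 . 3 . 3 .
Index 7: author = 2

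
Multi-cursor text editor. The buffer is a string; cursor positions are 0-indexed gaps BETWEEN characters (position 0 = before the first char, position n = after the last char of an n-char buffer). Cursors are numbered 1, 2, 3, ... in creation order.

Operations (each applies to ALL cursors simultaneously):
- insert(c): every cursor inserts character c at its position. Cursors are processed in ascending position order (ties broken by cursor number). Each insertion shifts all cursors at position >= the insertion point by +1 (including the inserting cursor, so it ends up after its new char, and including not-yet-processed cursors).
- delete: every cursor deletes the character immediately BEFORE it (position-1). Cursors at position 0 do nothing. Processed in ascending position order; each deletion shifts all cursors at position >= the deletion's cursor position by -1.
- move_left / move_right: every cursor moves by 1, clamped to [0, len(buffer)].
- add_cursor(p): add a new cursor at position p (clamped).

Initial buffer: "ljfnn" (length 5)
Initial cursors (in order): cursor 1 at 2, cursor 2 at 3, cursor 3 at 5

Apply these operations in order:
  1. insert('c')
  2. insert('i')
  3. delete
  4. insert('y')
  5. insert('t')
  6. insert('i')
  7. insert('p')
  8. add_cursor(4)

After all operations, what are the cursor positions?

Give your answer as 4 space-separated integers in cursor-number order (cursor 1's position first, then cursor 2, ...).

Answer: 7 13 20 4

Derivation:
After op 1 (insert('c')): buffer="ljcfcnnc" (len 8), cursors c1@3 c2@5 c3@8, authorship ..1.2..3
After op 2 (insert('i')): buffer="ljcifcinnci" (len 11), cursors c1@4 c2@7 c3@11, authorship ..11.22..33
After op 3 (delete): buffer="ljcfcnnc" (len 8), cursors c1@3 c2@5 c3@8, authorship ..1.2..3
After op 4 (insert('y')): buffer="ljcyfcynncy" (len 11), cursors c1@4 c2@7 c3@11, authorship ..11.22..33
After op 5 (insert('t')): buffer="ljcytfcytnncyt" (len 14), cursors c1@5 c2@9 c3@14, authorship ..111.222..333
After op 6 (insert('i')): buffer="ljcytifcytinncyti" (len 17), cursors c1@6 c2@11 c3@17, authorship ..1111.2222..3333
After op 7 (insert('p')): buffer="ljcytipfcytipnncytip" (len 20), cursors c1@7 c2@13 c3@20, authorship ..11111.22222..33333
After op 8 (add_cursor(4)): buffer="ljcytipfcytipnncytip" (len 20), cursors c4@4 c1@7 c2@13 c3@20, authorship ..11111.22222..33333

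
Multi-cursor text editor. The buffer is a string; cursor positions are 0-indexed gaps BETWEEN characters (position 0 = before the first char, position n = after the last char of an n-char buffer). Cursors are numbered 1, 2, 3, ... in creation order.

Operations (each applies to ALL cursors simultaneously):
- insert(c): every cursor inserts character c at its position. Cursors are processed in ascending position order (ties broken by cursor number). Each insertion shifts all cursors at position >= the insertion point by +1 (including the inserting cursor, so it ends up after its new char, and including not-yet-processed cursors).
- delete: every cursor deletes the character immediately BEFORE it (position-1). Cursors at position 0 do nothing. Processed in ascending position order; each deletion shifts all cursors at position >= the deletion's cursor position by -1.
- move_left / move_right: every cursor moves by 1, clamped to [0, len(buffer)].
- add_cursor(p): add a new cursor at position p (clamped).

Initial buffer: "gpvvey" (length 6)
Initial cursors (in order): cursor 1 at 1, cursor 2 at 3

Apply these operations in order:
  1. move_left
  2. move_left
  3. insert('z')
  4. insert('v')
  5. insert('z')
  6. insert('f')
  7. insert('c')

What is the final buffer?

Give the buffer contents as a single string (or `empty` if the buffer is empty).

After op 1 (move_left): buffer="gpvvey" (len 6), cursors c1@0 c2@2, authorship ......
After op 2 (move_left): buffer="gpvvey" (len 6), cursors c1@0 c2@1, authorship ......
After op 3 (insert('z')): buffer="zgzpvvey" (len 8), cursors c1@1 c2@3, authorship 1.2.....
After op 4 (insert('v')): buffer="zvgzvpvvey" (len 10), cursors c1@2 c2@5, authorship 11.22.....
After op 5 (insert('z')): buffer="zvzgzvzpvvey" (len 12), cursors c1@3 c2@7, authorship 111.222.....
After op 6 (insert('f')): buffer="zvzfgzvzfpvvey" (len 14), cursors c1@4 c2@9, authorship 1111.2222.....
After op 7 (insert('c')): buffer="zvzfcgzvzfcpvvey" (len 16), cursors c1@5 c2@11, authorship 11111.22222.....

Answer: zvzfcgzvzfcpvvey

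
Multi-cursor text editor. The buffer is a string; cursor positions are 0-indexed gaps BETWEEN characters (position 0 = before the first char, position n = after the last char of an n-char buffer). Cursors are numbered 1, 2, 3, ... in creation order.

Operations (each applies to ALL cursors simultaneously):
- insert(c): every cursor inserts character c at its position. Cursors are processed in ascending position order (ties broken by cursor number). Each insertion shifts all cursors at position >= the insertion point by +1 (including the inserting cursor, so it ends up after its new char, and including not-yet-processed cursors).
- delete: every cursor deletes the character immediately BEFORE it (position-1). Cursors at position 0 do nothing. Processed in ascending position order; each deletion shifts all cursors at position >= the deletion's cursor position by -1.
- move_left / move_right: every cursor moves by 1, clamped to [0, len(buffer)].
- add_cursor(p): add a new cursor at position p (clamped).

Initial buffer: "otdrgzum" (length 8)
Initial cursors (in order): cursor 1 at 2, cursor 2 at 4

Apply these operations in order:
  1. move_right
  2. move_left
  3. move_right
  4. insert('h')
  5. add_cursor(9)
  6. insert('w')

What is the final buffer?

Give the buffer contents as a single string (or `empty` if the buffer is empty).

After op 1 (move_right): buffer="otdrgzum" (len 8), cursors c1@3 c2@5, authorship ........
After op 2 (move_left): buffer="otdrgzum" (len 8), cursors c1@2 c2@4, authorship ........
After op 3 (move_right): buffer="otdrgzum" (len 8), cursors c1@3 c2@5, authorship ........
After op 4 (insert('h')): buffer="otdhrghzum" (len 10), cursors c1@4 c2@7, authorship ...1..2...
After op 5 (add_cursor(9)): buffer="otdhrghzum" (len 10), cursors c1@4 c2@7 c3@9, authorship ...1..2...
After op 6 (insert('w')): buffer="otdhwrghwzuwm" (len 13), cursors c1@5 c2@9 c3@12, authorship ...11..22..3.

Answer: otdhwrghwzuwm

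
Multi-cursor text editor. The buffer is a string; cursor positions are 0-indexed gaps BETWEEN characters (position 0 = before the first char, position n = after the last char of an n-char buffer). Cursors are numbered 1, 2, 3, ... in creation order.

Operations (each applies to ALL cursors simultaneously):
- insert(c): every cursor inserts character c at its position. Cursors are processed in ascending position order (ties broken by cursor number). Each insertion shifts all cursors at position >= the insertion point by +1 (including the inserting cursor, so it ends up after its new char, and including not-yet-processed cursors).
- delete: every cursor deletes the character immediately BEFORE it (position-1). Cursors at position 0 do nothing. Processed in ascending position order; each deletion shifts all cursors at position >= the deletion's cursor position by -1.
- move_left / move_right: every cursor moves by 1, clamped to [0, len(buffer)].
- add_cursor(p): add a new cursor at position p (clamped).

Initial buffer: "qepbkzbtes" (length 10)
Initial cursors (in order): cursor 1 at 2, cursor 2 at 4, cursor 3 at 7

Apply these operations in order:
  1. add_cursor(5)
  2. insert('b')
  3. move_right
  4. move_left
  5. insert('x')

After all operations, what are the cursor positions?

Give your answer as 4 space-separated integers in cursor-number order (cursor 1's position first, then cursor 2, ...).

Answer: 4 8 15 11

Derivation:
After op 1 (add_cursor(5)): buffer="qepbkzbtes" (len 10), cursors c1@2 c2@4 c4@5 c3@7, authorship ..........
After op 2 (insert('b')): buffer="qebpbbkbzbbtes" (len 14), cursors c1@3 c2@6 c4@8 c3@11, authorship ..1..2.4..3...
After op 3 (move_right): buffer="qebpbbkbzbbtes" (len 14), cursors c1@4 c2@7 c4@9 c3@12, authorship ..1..2.4..3...
After op 4 (move_left): buffer="qebpbbkbzbbtes" (len 14), cursors c1@3 c2@6 c4@8 c3@11, authorship ..1..2.4..3...
After op 5 (insert('x')): buffer="qebxpbbxkbxzbbxtes" (len 18), cursors c1@4 c2@8 c4@11 c3@15, authorship ..11..22.44..33...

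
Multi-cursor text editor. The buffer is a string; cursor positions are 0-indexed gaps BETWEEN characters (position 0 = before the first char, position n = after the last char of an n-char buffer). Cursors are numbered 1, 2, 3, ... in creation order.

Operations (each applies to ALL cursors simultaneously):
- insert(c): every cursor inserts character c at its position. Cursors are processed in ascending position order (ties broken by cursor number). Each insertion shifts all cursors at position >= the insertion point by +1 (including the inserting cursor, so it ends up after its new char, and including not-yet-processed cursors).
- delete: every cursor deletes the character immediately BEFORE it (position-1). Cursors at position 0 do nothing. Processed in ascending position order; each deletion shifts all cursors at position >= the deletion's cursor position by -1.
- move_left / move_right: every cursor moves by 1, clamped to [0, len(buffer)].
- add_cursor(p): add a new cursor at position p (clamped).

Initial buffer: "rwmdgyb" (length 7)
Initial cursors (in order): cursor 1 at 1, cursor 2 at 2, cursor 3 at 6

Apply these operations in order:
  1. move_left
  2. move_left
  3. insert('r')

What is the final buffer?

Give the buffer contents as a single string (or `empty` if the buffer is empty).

After op 1 (move_left): buffer="rwmdgyb" (len 7), cursors c1@0 c2@1 c3@5, authorship .......
After op 2 (move_left): buffer="rwmdgyb" (len 7), cursors c1@0 c2@0 c3@4, authorship .......
After op 3 (insert('r')): buffer="rrrwmdrgyb" (len 10), cursors c1@2 c2@2 c3@7, authorship 12....3...

Answer: rrrwmdrgyb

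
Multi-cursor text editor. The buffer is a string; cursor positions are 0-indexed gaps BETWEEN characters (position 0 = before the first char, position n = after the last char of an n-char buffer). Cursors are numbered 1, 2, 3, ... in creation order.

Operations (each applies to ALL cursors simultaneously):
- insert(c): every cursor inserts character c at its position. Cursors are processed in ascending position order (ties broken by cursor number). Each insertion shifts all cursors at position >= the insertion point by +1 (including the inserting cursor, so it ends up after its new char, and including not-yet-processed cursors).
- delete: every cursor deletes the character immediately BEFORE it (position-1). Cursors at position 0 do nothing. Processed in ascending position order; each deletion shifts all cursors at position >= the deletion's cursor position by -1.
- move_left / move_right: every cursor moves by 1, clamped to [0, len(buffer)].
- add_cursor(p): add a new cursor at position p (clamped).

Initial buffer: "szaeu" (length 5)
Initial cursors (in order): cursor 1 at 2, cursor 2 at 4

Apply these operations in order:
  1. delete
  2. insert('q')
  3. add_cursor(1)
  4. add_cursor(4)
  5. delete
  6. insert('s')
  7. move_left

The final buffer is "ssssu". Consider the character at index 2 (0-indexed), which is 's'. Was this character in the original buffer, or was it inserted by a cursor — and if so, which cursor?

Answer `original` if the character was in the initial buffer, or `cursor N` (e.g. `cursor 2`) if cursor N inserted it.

Answer: cursor 3

Derivation:
After op 1 (delete): buffer="sau" (len 3), cursors c1@1 c2@2, authorship ...
After op 2 (insert('q')): buffer="sqaqu" (len 5), cursors c1@2 c2@4, authorship .1.2.
After op 3 (add_cursor(1)): buffer="sqaqu" (len 5), cursors c3@1 c1@2 c2@4, authorship .1.2.
After op 4 (add_cursor(4)): buffer="sqaqu" (len 5), cursors c3@1 c1@2 c2@4 c4@4, authorship .1.2.
After op 5 (delete): buffer="u" (len 1), cursors c1@0 c2@0 c3@0 c4@0, authorship .
After op 6 (insert('s')): buffer="ssssu" (len 5), cursors c1@4 c2@4 c3@4 c4@4, authorship 1234.
After op 7 (move_left): buffer="ssssu" (len 5), cursors c1@3 c2@3 c3@3 c4@3, authorship 1234.
Authorship (.=original, N=cursor N): 1 2 3 4 .
Index 2: author = 3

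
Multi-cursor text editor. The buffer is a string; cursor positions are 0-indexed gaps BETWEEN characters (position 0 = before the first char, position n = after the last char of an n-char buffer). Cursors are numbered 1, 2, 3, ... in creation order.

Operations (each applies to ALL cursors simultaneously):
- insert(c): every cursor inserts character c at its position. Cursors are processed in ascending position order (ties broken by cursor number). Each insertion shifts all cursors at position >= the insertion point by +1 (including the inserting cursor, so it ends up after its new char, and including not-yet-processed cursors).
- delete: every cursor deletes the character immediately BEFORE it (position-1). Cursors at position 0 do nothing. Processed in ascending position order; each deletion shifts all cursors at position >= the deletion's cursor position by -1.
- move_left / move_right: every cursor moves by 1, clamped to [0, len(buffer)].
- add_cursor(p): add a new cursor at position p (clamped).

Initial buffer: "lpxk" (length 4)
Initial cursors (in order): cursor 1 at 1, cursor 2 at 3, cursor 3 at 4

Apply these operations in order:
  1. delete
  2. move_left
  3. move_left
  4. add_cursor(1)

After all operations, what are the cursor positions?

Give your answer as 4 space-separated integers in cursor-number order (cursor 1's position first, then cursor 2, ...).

Answer: 0 0 0 1

Derivation:
After op 1 (delete): buffer="p" (len 1), cursors c1@0 c2@1 c3@1, authorship .
After op 2 (move_left): buffer="p" (len 1), cursors c1@0 c2@0 c3@0, authorship .
After op 3 (move_left): buffer="p" (len 1), cursors c1@0 c2@0 c3@0, authorship .
After op 4 (add_cursor(1)): buffer="p" (len 1), cursors c1@0 c2@0 c3@0 c4@1, authorship .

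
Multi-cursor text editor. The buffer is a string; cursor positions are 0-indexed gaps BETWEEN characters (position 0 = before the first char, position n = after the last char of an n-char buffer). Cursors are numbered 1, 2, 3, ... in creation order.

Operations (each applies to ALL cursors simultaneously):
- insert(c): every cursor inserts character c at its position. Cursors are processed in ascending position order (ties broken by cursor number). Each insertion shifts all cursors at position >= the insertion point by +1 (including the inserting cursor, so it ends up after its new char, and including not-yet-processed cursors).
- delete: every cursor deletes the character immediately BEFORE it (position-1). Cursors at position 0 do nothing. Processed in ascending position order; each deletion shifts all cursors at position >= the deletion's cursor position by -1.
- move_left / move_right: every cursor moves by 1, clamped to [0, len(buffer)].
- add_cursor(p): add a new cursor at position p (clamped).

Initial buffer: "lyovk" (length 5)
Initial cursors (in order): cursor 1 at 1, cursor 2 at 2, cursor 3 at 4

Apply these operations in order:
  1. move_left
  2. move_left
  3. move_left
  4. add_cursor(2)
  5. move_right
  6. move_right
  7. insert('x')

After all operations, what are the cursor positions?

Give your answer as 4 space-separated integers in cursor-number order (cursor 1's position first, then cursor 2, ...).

After op 1 (move_left): buffer="lyovk" (len 5), cursors c1@0 c2@1 c3@3, authorship .....
After op 2 (move_left): buffer="lyovk" (len 5), cursors c1@0 c2@0 c3@2, authorship .....
After op 3 (move_left): buffer="lyovk" (len 5), cursors c1@0 c2@0 c3@1, authorship .....
After op 4 (add_cursor(2)): buffer="lyovk" (len 5), cursors c1@0 c2@0 c3@1 c4@2, authorship .....
After op 5 (move_right): buffer="lyovk" (len 5), cursors c1@1 c2@1 c3@2 c4@3, authorship .....
After op 6 (move_right): buffer="lyovk" (len 5), cursors c1@2 c2@2 c3@3 c4@4, authorship .....
After op 7 (insert('x')): buffer="lyxxoxvxk" (len 9), cursors c1@4 c2@4 c3@6 c4@8, authorship ..12.3.4.

Answer: 4 4 6 8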